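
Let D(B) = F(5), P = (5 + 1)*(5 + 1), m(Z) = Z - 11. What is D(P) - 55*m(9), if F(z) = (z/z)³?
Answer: 111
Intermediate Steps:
m(Z) = -11 + Z
F(z) = 1 (F(z) = 1³ = 1)
P = 36 (P = 6*6 = 36)
D(B) = 1
D(P) - 55*m(9) = 1 - 55*(-11 + 9) = 1 - 55*(-2) = 1 + 110 = 111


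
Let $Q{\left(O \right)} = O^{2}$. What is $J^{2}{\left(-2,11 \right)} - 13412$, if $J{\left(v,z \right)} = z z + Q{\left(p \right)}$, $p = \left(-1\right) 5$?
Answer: $7904$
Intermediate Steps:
$p = -5$
$J{\left(v,z \right)} = 25 + z^{2}$ ($J{\left(v,z \right)} = z z + \left(-5\right)^{2} = z^{2} + 25 = 25 + z^{2}$)
$J^{2}{\left(-2,11 \right)} - 13412 = \left(25 + 11^{2}\right)^{2} - 13412 = \left(25 + 121\right)^{2} - 13412 = 146^{2} - 13412 = 21316 - 13412 = 7904$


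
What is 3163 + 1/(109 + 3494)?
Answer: 11396290/3603 ≈ 3163.0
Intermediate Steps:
3163 + 1/(109 + 3494) = 3163 + 1/3603 = 11396290/3603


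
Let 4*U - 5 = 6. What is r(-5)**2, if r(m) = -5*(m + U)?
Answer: 2025/16 ≈ 126.56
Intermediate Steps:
U = 11/4 (U = 5/4 + (1/4)*6 = 5/4 + 3/2 = 11/4 ≈ 2.7500)
r(m) = -55/4 - 5*m (r(m) = -5*(m + 11/4) = -5*(11/4 + m) = -55/4 - 5*m)
r(-5)**2 = (-55/4 - 5*(-5))**2 = (-55/4 + 25)**2 = (45/4)**2 = 2025/16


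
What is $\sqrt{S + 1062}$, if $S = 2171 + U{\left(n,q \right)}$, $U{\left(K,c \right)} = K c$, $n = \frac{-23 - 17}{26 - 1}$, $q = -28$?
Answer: $\frac{3 \sqrt{9105}}{5} \approx 57.252$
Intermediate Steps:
$n = - \frac{8}{5}$ ($n = - \frac{40}{25} = \left(-40\right) \frac{1}{25} = - \frac{8}{5} \approx -1.6$)
$S = \frac{11079}{5}$ ($S = 2171 - - \frac{224}{5} = 2171 + \frac{224}{5} = \frac{11079}{5} \approx 2215.8$)
$\sqrt{S + 1062} = \sqrt{\frac{11079}{5} + 1062} = \sqrt{\frac{16389}{5}} = \frac{3 \sqrt{9105}}{5}$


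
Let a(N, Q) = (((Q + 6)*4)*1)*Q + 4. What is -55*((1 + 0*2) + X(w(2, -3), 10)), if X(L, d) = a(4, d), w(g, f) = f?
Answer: -35475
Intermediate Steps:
a(N, Q) = 4 + Q*(24 + 4*Q) (a(N, Q) = (((6 + Q)*4)*1)*Q + 4 = ((24 + 4*Q)*1)*Q + 4 = (24 + 4*Q)*Q + 4 = Q*(24 + 4*Q) + 4 = 4 + Q*(24 + 4*Q))
X(L, d) = 4 + 4*d² + 24*d
-55*((1 + 0*2) + X(w(2, -3), 10)) = -55*((1 + 0*2) + (4 + 4*10² + 24*10)) = -55*((1 + 0) + (4 + 4*100 + 240)) = -55*(1 + (4 + 400 + 240)) = -55*(1 + 644) = -55*645 = -35475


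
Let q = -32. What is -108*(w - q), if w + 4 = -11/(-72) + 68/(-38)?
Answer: -108195/38 ≈ -2847.2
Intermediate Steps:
w = -7711/1368 (w = -4 + (-11/(-72) + 68/(-38)) = -4 + (-11*(-1/72) + 68*(-1/38)) = -4 + (11/72 - 34/19) = -4 - 2239/1368 = -7711/1368 ≈ -5.6367)
-108*(w - q) = -108*(-7711/1368 - 1*(-32)) = -108*(-7711/1368 + 32) = -108*36065/1368 = -108195/38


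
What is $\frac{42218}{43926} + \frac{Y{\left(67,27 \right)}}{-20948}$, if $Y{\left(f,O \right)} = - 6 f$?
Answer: $\frac{225510229}{230040462} \approx 0.98031$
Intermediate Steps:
$\frac{42218}{43926} + \frac{Y{\left(67,27 \right)}}{-20948} = \frac{42218}{43926} + \frac{\left(-6\right) 67}{-20948} = 42218 \cdot \frac{1}{43926} - - \frac{201}{10474} = \frac{21109}{21963} + \frac{201}{10474} = \frac{225510229}{230040462}$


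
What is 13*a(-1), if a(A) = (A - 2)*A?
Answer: 39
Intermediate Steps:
a(A) = A*(-2 + A) (a(A) = (-2 + A)*A = A*(-2 + A))
13*a(-1) = 13*(-(-2 - 1)) = 13*(-1*(-3)) = 13*3 = 39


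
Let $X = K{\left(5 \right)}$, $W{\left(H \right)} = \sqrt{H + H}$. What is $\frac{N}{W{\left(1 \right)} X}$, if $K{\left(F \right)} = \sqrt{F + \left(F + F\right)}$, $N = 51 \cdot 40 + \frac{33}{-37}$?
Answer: $\frac{25149 \sqrt{30}}{370} \approx 372.29$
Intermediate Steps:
$N = \frac{75447}{37}$ ($N = 2040 + 33 \left(- \frac{1}{37}\right) = 2040 - \frac{33}{37} = \frac{75447}{37} \approx 2039.1$)
$W{\left(H \right)} = \sqrt{2} \sqrt{H}$ ($W{\left(H \right)} = \sqrt{2 H} = \sqrt{2} \sqrt{H}$)
$K{\left(F \right)} = \sqrt{3} \sqrt{F}$ ($K{\left(F \right)} = \sqrt{F + 2 F} = \sqrt{3 F} = \sqrt{3} \sqrt{F}$)
$X = \sqrt{15}$ ($X = \sqrt{3} \sqrt{5} = \sqrt{15} \approx 3.873$)
$\frac{N}{W{\left(1 \right)} X} = \frac{75447}{37 \sqrt{2} \sqrt{1} \sqrt{15}} = \frac{75447}{37 \sqrt{2} \cdot 1 \sqrt{15}} = \frac{75447}{37 \sqrt{2} \sqrt{15}} = \frac{75447}{37 \sqrt{30}} = \frac{75447 \frac{\sqrt{30}}{30}}{37} = \frac{25149 \sqrt{30}}{370}$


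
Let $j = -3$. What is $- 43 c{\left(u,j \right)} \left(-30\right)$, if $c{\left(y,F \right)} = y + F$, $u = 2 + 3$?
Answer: $2580$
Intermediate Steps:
$u = 5$
$c{\left(y,F \right)} = F + y$
$- 43 c{\left(u,j \right)} \left(-30\right) = - 43 \left(-3 + 5\right) \left(-30\right) = \left(-43\right) 2 \left(-30\right) = \left(-86\right) \left(-30\right) = 2580$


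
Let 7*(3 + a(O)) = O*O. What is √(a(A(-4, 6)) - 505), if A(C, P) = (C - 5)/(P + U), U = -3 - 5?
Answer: I*√99001/14 ≈ 22.475*I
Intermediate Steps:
U = -8
A(C, P) = (-5 + C)/(-8 + P) (A(C, P) = (C - 5)/(P - 8) = (-5 + C)/(-8 + P))
a(O) = -3 + O²/7 (a(O) = -3 + (O*O)/7 = -3 + O²/7)
√(a(A(-4, 6)) - 505) = √((-3 + ((-5 - 4)/(-8 + 6))²/7) - 505) = √((-3 + (-9/(-2))²/7) - 505) = √((-3 + (-½*(-9))²/7) - 505) = √((-3 + (9/2)²/7) - 505) = √((-3 + (⅐)*(81/4)) - 505) = √((-3 + 81/28) - 505) = √(-3/28 - 505) = √(-14143/28) = I*√99001/14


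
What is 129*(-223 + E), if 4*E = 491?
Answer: -51729/4 ≈ -12932.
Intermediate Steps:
E = 491/4 (E = (¼)*491 = 491/4 ≈ 122.75)
129*(-223 + E) = 129*(-223 + 491/4) = 129*(-401/4) = -51729/4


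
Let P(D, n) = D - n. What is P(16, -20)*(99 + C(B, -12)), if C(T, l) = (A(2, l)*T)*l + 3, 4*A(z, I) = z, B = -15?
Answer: 6912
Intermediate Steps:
A(z, I) = z/4
C(T, l) = 3 + T*l/2 (C(T, l) = (((¼)*2)*T)*l + 3 = (T/2)*l + 3 = T*l/2 + 3 = 3 + T*l/2)
P(16, -20)*(99 + C(B, -12)) = (16 - 1*(-20))*(99 + (3 + (½)*(-15)*(-12))) = (16 + 20)*(99 + (3 + 90)) = 36*(99 + 93) = 36*192 = 6912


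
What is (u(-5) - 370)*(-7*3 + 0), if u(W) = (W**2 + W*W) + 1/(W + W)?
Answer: 67221/10 ≈ 6722.1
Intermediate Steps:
u(W) = 1/(2*W) + 2*W**2 (u(W) = (W**2 + W**2) + 1/(2*W) = 2*W**2 + 1/(2*W) = 1/(2*W) + 2*W**2)
(u(-5) - 370)*(-7*3 + 0) = ((1/2)*(1 + 4*(-5)**3)/(-5) - 370)*(-7*3 + 0) = ((1/2)*(-1/5)*(1 + 4*(-125)) - 370)*(-21 + 0) = ((1/2)*(-1/5)*(1 - 500) - 370)*(-21) = ((1/2)*(-1/5)*(-499) - 370)*(-21) = (499/10 - 370)*(-21) = -3201/10*(-21) = 67221/10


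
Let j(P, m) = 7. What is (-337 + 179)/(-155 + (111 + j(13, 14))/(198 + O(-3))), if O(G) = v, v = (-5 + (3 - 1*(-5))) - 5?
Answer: 15484/15131 ≈ 1.0233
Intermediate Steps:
v = -2 (v = (-5 + (3 + 5)) - 5 = (-5 + 8) - 5 = 3 - 5 = -2)
O(G) = -2
(-337 + 179)/(-155 + (111 + j(13, 14))/(198 + O(-3))) = (-337 + 179)/(-155 + (111 + 7)/(198 - 2)) = -158/(-155 + 118/196) = -158/(-155 + 118*(1/196)) = -158/(-155 + 59/98) = -158/(-15131/98) = -158*(-98/15131) = 15484/15131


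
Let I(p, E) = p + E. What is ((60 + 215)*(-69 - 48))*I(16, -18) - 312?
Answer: 64038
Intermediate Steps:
I(p, E) = E + p
((60 + 215)*(-69 - 48))*I(16, -18) - 312 = ((60 + 215)*(-69 - 48))*(-18 + 16) - 312 = (275*(-117))*(-2) - 312 = -32175*(-2) - 312 = 64350 - 312 = 64038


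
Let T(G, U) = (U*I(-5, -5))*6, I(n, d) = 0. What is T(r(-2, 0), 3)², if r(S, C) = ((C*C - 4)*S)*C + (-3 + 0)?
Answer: 0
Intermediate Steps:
r(S, C) = -3 + C*S*(-4 + C²) (r(S, C) = ((C² - 4)*S)*C - 3 = ((-4 + C²)*S)*C - 3 = (S*(-4 + C²))*C - 3 = C*S*(-4 + C²) - 3 = -3 + C*S*(-4 + C²))
T(G, U) = 0 (T(G, U) = (U*0)*6 = 0*6 = 0)
T(r(-2, 0), 3)² = 0² = 0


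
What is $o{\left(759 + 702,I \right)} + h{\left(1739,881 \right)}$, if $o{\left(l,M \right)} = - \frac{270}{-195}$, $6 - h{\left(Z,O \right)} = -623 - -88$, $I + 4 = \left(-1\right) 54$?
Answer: $\frac{7051}{13} \approx 542.38$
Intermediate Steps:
$I = -58$ ($I = -4 - 54 = -58$)
$h{\left(Z,O \right)} = 541$ ($h{\left(Z,O \right)} = 6 - \left(-623 - -88\right) = 6 - \left(-623 + 88\right) = 6 - -535 = 6 + 535 = 541$)
$o{\left(l,M \right)} = \frac{18}{13}$ ($o{\left(l,M \right)} = \left(-270\right) \left(- \frac{1}{195}\right) = \frac{18}{13}$)
$o{\left(759 + 702,I \right)} + h{\left(1739,881 \right)} = \frac{18}{13} + 541 = \frac{7051}{13}$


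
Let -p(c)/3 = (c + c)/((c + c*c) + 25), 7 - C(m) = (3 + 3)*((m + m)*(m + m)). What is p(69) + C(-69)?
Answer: -554718149/4855 ≈ -1.1426e+5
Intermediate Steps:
C(m) = 7 - 24*m² (C(m) = 7 - (3 + 3)*(m + m)*(m + m) = 7 - 6*(2*m)*(2*m) = 7 - 6*4*m² = 7 - 24*m²)
p(c) = -6*c/(25 + c + c²) (p(c) = -3*(c + c)/((c + c*c) + 25) = -3*2*c/((c + c²) + 25) = -3*2*c/(25 + c + c²) = -6*c/(25 + c + c²))
p(69) + C(-69) = -6*69/(25 + 69 + 69²) + (7 - 24*(-69)²) = -6*69/(25 + 69 + 4761) + (7 - 24*4761) = -6*69/4855 + (7 - 114264) = -6*69*1/4855 - 114257 = -414/4855 - 114257 = -554718149/4855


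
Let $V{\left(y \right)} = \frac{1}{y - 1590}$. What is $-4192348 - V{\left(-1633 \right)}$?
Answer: $- \frac{13511937603}{3223} \approx -4.1923 \cdot 10^{6}$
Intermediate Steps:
$V{\left(y \right)} = \frac{1}{-1590 + y}$
$-4192348 - V{\left(-1633 \right)} = -4192348 - \frac{1}{-1590 - 1633} = -4192348 - \frac{1}{-3223} = -4192348 - - \frac{1}{3223} = -4192348 + \frac{1}{3223} = - \frac{13511937603}{3223}$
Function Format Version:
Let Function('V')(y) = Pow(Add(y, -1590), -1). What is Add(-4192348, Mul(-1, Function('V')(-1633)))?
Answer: Rational(-13511937603, 3223) ≈ -4.1923e+6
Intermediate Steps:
Function('V')(y) = Pow(Add(-1590, y), -1)
Add(-4192348, Mul(-1, Function('V')(-1633))) = Add(-4192348, Mul(-1, Pow(Add(-1590, -1633), -1))) = Add(-4192348, Mul(-1, Pow(-3223, -1))) = Add(-4192348, Mul(-1, Rational(-1, 3223))) = Add(-4192348, Rational(1, 3223)) = Rational(-13511937603, 3223)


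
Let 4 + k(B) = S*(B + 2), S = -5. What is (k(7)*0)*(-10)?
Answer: 0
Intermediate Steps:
k(B) = -14 - 5*B (k(B) = -4 - 5*(B + 2) = -4 - 5*(2 + B) = -4 + (-10 - 5*B) = -14 - 5*B)
(k(7)*0)*(-10) = ((-14 - 5*7)*0)*(-10) = ((-14 - 35)*0)*(-10) = -49*0*(-10) = 0*(-10) = 0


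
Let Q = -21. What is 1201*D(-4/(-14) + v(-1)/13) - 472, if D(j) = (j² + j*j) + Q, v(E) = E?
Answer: -211896611/8281 ≈ -25588.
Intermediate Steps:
D(j) = -21 + 2*j² (D(j) = (j² + j*j) - 21 = (j² + j²) - 21 = 2*j² - 21 = -21 + 2*j²)
1201*D(-4/(-14) + v(-1)/13) - 472 = 1201*(-21 + 2*(-4/(-14) - 1/13)²) - 472 = 1201*(-21 + 2*(-4*(-1/14) - 1*1/13)²) - 472 = 1201*(-21 + 2*(2/7 - 1/13)²) - 472 = 1201*(-21 + 2*(19/91)²) - 472 = 1201*(-21 + 2*(361/8281)) - 472 = 1201*(-21 + 722/8281) - 472 = 1201*(-173179/8281) - 472 = -207987979/8281 - 472 = -211896611/8281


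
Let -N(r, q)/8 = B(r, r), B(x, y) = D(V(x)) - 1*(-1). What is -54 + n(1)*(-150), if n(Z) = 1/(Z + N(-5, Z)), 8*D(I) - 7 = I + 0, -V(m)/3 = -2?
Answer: -93/2 ≈ -46.500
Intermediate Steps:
V(m) = 6 (V(m) = -3*(-2) = 6)
D(I) = 7/8 + I/8 (D(I) = 7/8 + (I + 0)/8 = 7/8 + I/8)
B(x, y) = 21/8 (B(x, y) = (7/8 + (⅛)*6) - 1*(-1) = (7/8 + ¾) + 1 = 13/8 + 1 = 21/8)
N(r, q) = -21 (N(r, q) = -8*21/8 = -21)
n(Z) = 1/(-21 + Z) (n(Z) = 1/(Z - 21) = 1/(-21 + Z))
-54 + n(1)*(-150) = -54 - 150/(-21 + 1) = -54 - 150/(-20) = -54 - 1/20*(-150) = -54 + 15/2 = -93/2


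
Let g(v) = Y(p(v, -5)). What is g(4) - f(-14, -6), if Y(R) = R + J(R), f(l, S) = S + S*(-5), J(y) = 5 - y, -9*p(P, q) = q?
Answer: -19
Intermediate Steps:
p(P, q) = -q/9
f(l, S) = -4*S (f(l, S) = S - 5*S = -4*S)
Y(R) = 5 (Y(R) = R + (5 - R) = 5)
g(v) = 5
g(4) - f(-14, -6) = 5 - (-4)*(-6) = 5 - 1*24 = 5 - 24 = -19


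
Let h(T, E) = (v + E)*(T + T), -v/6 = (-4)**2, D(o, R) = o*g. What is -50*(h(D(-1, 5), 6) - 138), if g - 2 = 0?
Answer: -11100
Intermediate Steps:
g = 2 (g = 2 + 0 = 2)
D(o, R) = 2*o (D(o, R) = o*2 = 2*o)
v = -96 (v = -6*(-4)**2 = -6*16 = -96)
h(T, E) = 2*T*(-96 + E) (h(T, E) = (-96 + E)*(T + T) = (-96 + E)*(2*T) = 2*T*(-96 + E))
-50*(h(D(-1, 5), 6) - 138) = -50*(2*(2*(-1))*(-96 + 6) - 138) = -50*(2*(-2)*(-90) - 138) = -50*(360 - 138) = -50*222 = -11100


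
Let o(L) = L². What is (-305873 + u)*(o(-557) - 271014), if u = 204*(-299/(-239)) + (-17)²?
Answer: -2863118411300/239 ≈ -1.1980e+10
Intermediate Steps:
u = 130067/239 (u = 204*(-299*(-1/239)) + 289 = 204*(299/239) + 289 = 60996/239 + 289 = 130067/239 ≈ 544.21)
(-305873 + u)*(o(-557) - 271014) = (-305873 + 130067/239)*((-557)² - 271014) = -72973580*(310249 - 271014)/239 = -72973580/239*39235 = -2863118411300/239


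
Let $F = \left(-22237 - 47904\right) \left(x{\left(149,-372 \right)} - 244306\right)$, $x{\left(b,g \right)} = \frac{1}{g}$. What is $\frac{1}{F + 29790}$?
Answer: $\frac{372}{6374553730333} \approx 5.8357 \cdot 10^{-11}$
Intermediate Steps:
$F = \frac{6374542648453}{372}$ ($F = \left(-22237 - 47904\right) \left(\frac{1}{-372} - 244306\right) = - 70141 \left(- \frac{1}{372} - 244306\right) = \left(-70141\right) \left(- \frac{90881833}{372}\right) = \frac{6374542648453}{372} \approx 1.7136 \cdot 10^{10}$)
$\frac{1}{F + 29790} = \frac{1}{\frac{6374542648453}{372} + 29790} = \frac{1}{\frac{6374553730333}{372}} = \frac{372}{6374553730333}$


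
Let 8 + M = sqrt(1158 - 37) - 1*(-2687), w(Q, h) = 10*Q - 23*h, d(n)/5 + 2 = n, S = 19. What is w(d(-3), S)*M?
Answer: -1840473 - 687*sqrt(1121) ≈ -1.8635e+6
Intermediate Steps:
d(n) = -10 + 5*n
w(Q, h) = -23*h + 10*Q
M = 2679 + sqrt(1121) (M = -8 + (sqrt(1158 - 37) - 1*(-2687)) = -8 + (sqrt(1121) + 2687) = -8 + (2687 + sqrt(1121)) = 2679 + sqrt(1121) ≈ 2712.5)
w(d(-3), S)*M = (-23*19 + 10*(-10 + 5*(-3)))*(2679 + sqrt(1121)) = (-437 + 10*(-10 - 15))*(2679 + sqrt(1121)) = (-437 + 10*(-25))*(2679 + sqrt(1121)) = (-437 - 250)*(2679 + sqrt(1121)) = -687*(2679 + sqrt(1121)) = -1840473 - 687*sqrt(1121)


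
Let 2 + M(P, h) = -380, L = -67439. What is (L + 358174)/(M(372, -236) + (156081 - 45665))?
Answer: 290735/110034 ≈ 2.6422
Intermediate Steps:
M(P, h) = -382 (M(P, h) = -2 - 380 = -382)
(L + 358174)/(M(372, -236) + (156081 - 45665)) = (-67439 + 358174)/(-382 + (156081 - 45665)) = 290735/(-382 + 110416) = 290735/110034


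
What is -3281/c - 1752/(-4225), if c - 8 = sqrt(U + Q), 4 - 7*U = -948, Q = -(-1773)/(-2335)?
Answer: 259237802944/702816075 - 3281*sqrt(737362645)/166347 ≈ -166.73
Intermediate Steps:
Q = -1773/2335 (Q = -(-1773)*(-1)/2335 = -1*1773/2335 = -1773/2335 ≈ -0.75931)
U = 136 (U = 4/7 - 1/7*(-948) = 4/7 + 948/7 = 136)
c = 8 + sqrt(737362645)/2335 (c = 8 + sqrt(136 - 1773/2335) = 8 + sqrt(315787/2335) = 8 + sqrt(737362645)/2335 ≈ 19.629)
-3281/c - 1752/(-4225) = -3281/(8 + sqrt(737362645)/2335) - 1752/(-4225) = -3281/(8 + sqrt(737362645)/2335) - 1752*(-1/4225) = -3281/(8 + sqrt(737362645)/2335) + 1752/4225 = 1752/4225 - 3281/(8 + sqrt(737362645)/2335)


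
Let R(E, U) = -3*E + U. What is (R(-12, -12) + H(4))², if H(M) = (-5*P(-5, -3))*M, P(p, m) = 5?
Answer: 5776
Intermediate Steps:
R(E, U) = U - 3*E
H(M) = -25*M (H(M) = (-5*5)*M = -25*M)
(R(-12, -12) + H(4))² = ((-12 - 3*(-12)) - 25*4)² = ((-12 + 36) - 100)² = (24 - 100)² = (-76)² = 5776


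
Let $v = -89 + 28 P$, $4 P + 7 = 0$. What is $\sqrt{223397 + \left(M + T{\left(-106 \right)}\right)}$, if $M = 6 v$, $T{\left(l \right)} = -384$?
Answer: $\sqrt{222185} \approx 471.37$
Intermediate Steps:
$P = - \frac{7}{4}$ ($P = - \frac{7}{4} + \frac{1}{4} \cdot 0 = - \frac{7}{4} + 0 = - \frac{7}{4} \approx -1.75$)
$v = -138$ ($v = -89 + 28 \left(- \frac{7}{4}\right) = -89 - 49 = -138$)
$M = -828$ ($M = 6 \left(-138\right) = -828$)
$\sqrt{223397 + \left(M + T{\left(-106 \right)}\right)} = \sqrt{223397 - 1212} = \sqrt{222185}$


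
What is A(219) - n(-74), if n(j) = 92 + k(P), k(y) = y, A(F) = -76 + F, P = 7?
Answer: 44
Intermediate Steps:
n(j) = 99 (n(j) = 92 + 7 = 99)
A(219) - n(-74) = (-76 + 219) - 1*99 = 143 - 99 = 44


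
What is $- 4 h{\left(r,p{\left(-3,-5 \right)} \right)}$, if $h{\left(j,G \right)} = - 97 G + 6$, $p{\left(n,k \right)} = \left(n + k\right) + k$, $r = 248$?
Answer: $-5068$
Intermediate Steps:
$p{\left(n,k \right)} = n + 2 k$ ($p{\left(n,k \right)} = \left(k + n\right) + k = n + 2 k$)
$h{\left(j,G \right)} = 6 - 97 G$
$- 4 h{\left(r,p{\left(-3,-5 \right)} \right)} = - 4 \left(6 - 97 \left(-3 + 2 \left(-5\right)\right)\right) = - 4 \left(6 - 97 \left(-3 - 10\right)\right) = - 4 \left(6 - -1261\right) = - 4 \left(6 + 1261\right) = \left(-4\right) 1267 = -5068$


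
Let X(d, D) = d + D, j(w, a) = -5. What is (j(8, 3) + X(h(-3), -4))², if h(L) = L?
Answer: 144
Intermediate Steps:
X(d, D) = D + d
(j(8, 3) + X(h(-3), -4))² = (-5 + (-4 - 3))² = (-5 - 7)² = (-12)² = 144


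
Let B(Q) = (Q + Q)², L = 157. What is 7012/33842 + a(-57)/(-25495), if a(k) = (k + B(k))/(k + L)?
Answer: 8719606181/43140089500 ≈ 0.20212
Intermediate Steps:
B(Q) = 4*Q² (B(Q) = (2*Q)² = 4*Q²)
a(k) = (k + 4*k²)/(157 + k) (a(k) = (k + 4*k²)/(k + 157) = (k + 4*k²)/(157 + k))
7012/33842 + a(-57)/(-25495) = 7012/33842 - 57*(1 + 4*(-57))/(157 - 57)/(-25495) = 7012*(1/33842) - 57*(1 - 228)/100*(-1/25495) = 3506/16921 - 57*1/100*(-227)*(-1/25495) = 3506/16921 + (12939/100)*(-1/25495) = 3506/16921 - 12939/2549500 = 8719606181/43140089500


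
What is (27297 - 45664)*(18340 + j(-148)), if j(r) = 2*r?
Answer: -331414148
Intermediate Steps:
(27297 - 45664)*(18340 + j(-148)) = (27297 - 45664)*(18340 + 2*(-148)) = -18367*(18340 - 296) = -18367*18044 = -331414148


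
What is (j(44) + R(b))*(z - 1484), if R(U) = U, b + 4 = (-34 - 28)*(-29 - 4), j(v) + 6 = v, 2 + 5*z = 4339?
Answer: -1282528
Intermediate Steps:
z = 4337/5 (z = -2/5 + (1/5)*4339 = -2/5 + 4339/5 = 4337/5 ≈ 867.40)
j(v) = -6 + v
b = 2042 (b = -4 + (-34 - 28)*(-29 - 4) = -4 - 62*(-33) = -4 + 2046 = 2042)
(j(44) + R(b))*(z - 1484) = ((-6 + 44) + 2042)*(4337/5 - 1484) = (38 + 2042)*(-3083/5) = 2080*(-3083/5) = -1282528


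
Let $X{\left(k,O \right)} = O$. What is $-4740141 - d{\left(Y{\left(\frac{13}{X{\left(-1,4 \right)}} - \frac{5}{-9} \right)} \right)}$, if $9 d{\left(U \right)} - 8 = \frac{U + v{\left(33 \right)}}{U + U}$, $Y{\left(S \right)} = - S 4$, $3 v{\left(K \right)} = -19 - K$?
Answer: $- \frac{11689190191}{2466} \approx -4.7401 \cdot 10^{6}$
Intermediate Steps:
$v{\left(K \right)} = - \frac{19}{3} - \frac{K}{3}$ ($v{\left(K \right)} = \frac{-19 - K}{3} = - \frac{19}{3} - \frac{K}{3}$)
$Y{\left(S \right)} = - 4 S$
$d{\left(U \right)} = \frac{8}{9} + \frac{- \frac{52}{3} + U}{18 U}$ ($d{\left(U \right)} = \frac{8}{9} + \frac{\left(U - \frac{52}{3}\right) \frac{1}{U + U}}{9} = \frac{8}{9} + \frac{\left(U - \frac{52}{3}\right) \frac{1}{2 U}}{9} = \frac{8}{9} + \frac{\left(- \frac{52}{3} + U\right) \frac{1}{2 U}}{9} = \frac{8}{9} + \frac{\frac{1}{2} \frac{1}{U} \left(- \frac{52}{3} + U\right)}{9} = \frac{8}{9} + \frac{- \frac{52}{3} + U}{18 U}$)
$-4740141 - d{\left(Y{\left(\frac{13}{X{\left(-1,4 \right)}} - \frac{5}{-9} \right)} \right)} = -4740141 - \frac{-52 + 51 \left(- 4 \left(\frac{13}{4} - \frac{5}{-9}\right)\right)}{54 \left(- 4 \left(\frac{13}{4} - \frac{5}{-9}\right)\right)} = -4740141 - \frac{-52 + 51 \left(- 4 \left(13 \cdot \frac{1}{4} - - \frac{5}{9}\right)\right)}{54 \left(- 4 \left(13 \cdot \frac{1}{4} - - \frac{5}{9}\right)\right)} = -4740141 - \frac{-52 + 51 \left(- 4 \left(\frac{13}{4} + \frac{5}{9}\right)\right)}{54 \left(- 4 \left(\frac{13}{4} + \frac{5}{9}\right)\right)} = -4740141 - \frac{-52 + 51 \left(\left(-4\right) \frac{137}{36}\right)}{54 \left(\left(-4\right) \frac{137}{36}\right)} = -4740141 - \frac{-52 + 51 \left(- \frac{137}{9}\right)}{54 \left(- \frac{137}{9}\right)} = -4740141 - \frac{1}{54} \left(- \frac{9}{137}\right) \left(-52 - \frac{2329}{3}\right) = -4740141 - \frac{1}{54} \left(- \frac{9}{137}\right) \left(- \frac{2485}{3}\right) = -4740141 - \frac{2485}{2466} = - \frac{11689190191}{2466}$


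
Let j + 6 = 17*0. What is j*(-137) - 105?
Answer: 717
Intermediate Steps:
j = -6 (j = -6 + 17*0 = -6 + 0 = -6)
j*(-137) - 105 = -6*(-137) - 105 = 822 - 105 = 717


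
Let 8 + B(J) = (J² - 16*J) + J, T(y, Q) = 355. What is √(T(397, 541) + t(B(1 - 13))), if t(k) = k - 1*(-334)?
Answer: √1005 ≈ 31.702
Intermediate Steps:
B(J) = -8 + J² - 15*J (B(J) = -8 + ((J² - 16*J) + J) = -8 + (J² - 15*J) = -8 + J² - 15*J)
t(k) = 334 + k (t(k) = k + 334 = 334 + k)
√(T(397, 541) + t(B(1 - 13))) = √(355 + (334 + (-8 + (1 - 13)² - 15*(1 - 13)))) = √(355 + (334 + (-8 + (-12)² - 15*(-12)))) = √(355 + (334 + (-8 + 144 + 180))) = √(355 + (334 + 316)) = √(355 + 650) = √1005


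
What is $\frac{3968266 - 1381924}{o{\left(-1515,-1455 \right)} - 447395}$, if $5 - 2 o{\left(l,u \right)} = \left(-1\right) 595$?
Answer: $- \frac{235122}{40645} \approx -5.7848$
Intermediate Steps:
$o{\left(l,u \right)} = 300$ ($o{\left(l,u \right)} = \frac{5}{2} - \frac{\left(-1\right) 595}{2} = \frac{5}{2} - - \frac{595}{2} = \frac{5}{2} + \frac{595}{2} = 300$)
$\frac{3968266 - 1381924}{o{\left(-1515,-1455 \right)} - 447395} = \frac{3968266 - 1381924}{300 - 447395} = \frac{2586342}{-447095} = 2586342 \left(- \frac{1}{447095}\right) = - \frac{235122}{40645}$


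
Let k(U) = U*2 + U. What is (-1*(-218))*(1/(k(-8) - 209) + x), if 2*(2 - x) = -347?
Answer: 8914129/233 ≈ 38258.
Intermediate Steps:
k(U) = 3*U (k(U) = 2*U + U = 3*U)
x = 351/2 (x = 2 - ½*(-347) = 2 + 347/2 = 351/2 ≈ 175.50)
(-1*(-218))*(1/(k(-8) - 209) + x) = (-1*(-218))*(1/(3*(-8) - 209) + 351/2) = 218*(1/(-24 - 209) + 351/2) = 218*(1/(-233) + 351/2) = 218*(-1/233 + 351/2) = 218*(81781/466) = 8914129/233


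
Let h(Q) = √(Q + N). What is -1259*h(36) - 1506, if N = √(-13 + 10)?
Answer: -1506 - 1259*√(36 + I*√3) ≈ -9062.2 - 181.67*I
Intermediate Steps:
N = I*√3 (N = √(-3) = I*√3 ≈ 1.732*I)
h(Q) = √(Q + I*√3)
-1259*h(36) - 1506 = -1259*√(36 + I*√3) - 1506 = -1506 - 1259*√(36 + I*√3)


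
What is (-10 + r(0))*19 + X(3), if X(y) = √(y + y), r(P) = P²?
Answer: -190 + √6 ≈ -187.55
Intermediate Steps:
X(y) = √2*√y (X(y) = √(2*y) = √2*√y)
(-10 + r(0))*19 + X(3) = (-10 + 0²)*19 + √2*√3 = (-10 + 0)*19 + √6 = -10*19 + √6 = -190 + √6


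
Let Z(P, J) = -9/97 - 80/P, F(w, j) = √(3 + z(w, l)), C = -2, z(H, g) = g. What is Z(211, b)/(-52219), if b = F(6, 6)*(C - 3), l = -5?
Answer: 9659/1068766273 ≈ 9.0375e-6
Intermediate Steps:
F(w, j) = I*√2 (F(w, j) = √(3 - 5) = √(-2) = I*√2)
b = -5*I*√2 (b = (I*√2)*(-2 - 3) = (I*√2)*(-5) = -5*I*√2 ≈ -7.0711*I)
Z(P, J) = -9/97 - 80/P (Z(P, J) = -9*1/97 - 80/P = -9/97 - 80/P)
Z(211, b)/(-52219) = (-9/97 - 80/211)/(-52219) = (-9/97 - 80*1/211)*(-1/52219) = (-9/97 - 80/211)*(-1/52219) = -9659/20467*(-1/52219) = 9659/1068766273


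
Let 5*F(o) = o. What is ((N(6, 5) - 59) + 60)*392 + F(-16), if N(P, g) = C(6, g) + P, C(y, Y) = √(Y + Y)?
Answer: 13704/5 + 392*√10 ≈ 3980.4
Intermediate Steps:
F(o) = o/5
C(y, Y) = √2*√Y (C(y, Y) = √(2*Y) = √2*√Y)
N(P, g) = P + √2*√g (N(P, g) = √2*√g + P = P + √2*√g)
((N(6, 5) - 59) + 60)*392 + F(-16) = (((6 + √2*√5) - 59) + 60)*392 + (⅕)*(-16) = (((6 + √10) - 59) + 60)*392 - 16/5 = ((-53 + √10) + 60)*392 - 16/5 = (7 + √10)*392 - 16/5 = (2744 + 392*√10) - 16/5 = 13704/5 + 392*√10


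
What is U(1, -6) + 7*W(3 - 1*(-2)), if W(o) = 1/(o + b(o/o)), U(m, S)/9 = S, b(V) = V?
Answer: -317/6 ≈ -52.833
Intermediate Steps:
U(m, S) = 9*S
W(o) = 1/(1 + o) (W(o) = 1/(o + o/o) = 1/(o + 1) = 1/(1 + o))
U(1, -6) + 7*W(3 - 1*(-2)) = 9*(-6) + 7/(1 + (3 - 1*(-2))) = -54 + 7/(1 + (3 + 2)) = -54 + 7/(1 + 5) = -54 + 7/6 = -317/6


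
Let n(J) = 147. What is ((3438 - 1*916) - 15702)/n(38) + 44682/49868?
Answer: -46477999/523614 ≈ -88.764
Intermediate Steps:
((3438 - 1*916) - 15702)/n(38) + 44682/49868 = ((3438 - 1*916) - 15702)/147 + 44682/49868 = ((3438 - 916) - 15702)*(1/147) + 44682*(1/49868) = (2522 - 15702)*(1/147) + 22341/24934 = -13180*1/147 + 22341/24934 = -13180/147 + 22341/24934 = -46477999/523614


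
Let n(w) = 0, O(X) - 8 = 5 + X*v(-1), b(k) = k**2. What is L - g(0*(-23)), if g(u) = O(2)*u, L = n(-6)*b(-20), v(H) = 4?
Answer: 0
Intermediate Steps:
O(X) = 13 + 4*X (O(X) = 8 + (5 + X*4) = 8 + (5 + 4*X) = 13 + 4*X)
L = 0 (L = 0*(-20)**2 = 0*400 = 0)
g(u) = 21*u (g(u) = (13 + 4*2)*u = (13 + 8)*u = 21*u)
L - g(0*(-23)) = 0 - 21*0*(-23) = 0 - 21*0 = 0 - 1*0 = 0 + 0 = 0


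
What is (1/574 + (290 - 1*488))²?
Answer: 12916549801/329476 ≈ 39203.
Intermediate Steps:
(1/574 + (290 - 1*488))² = (1/574 + (290 - 488))² = (1/574 - 198)² = (-113651/574)² = 12916549801/329476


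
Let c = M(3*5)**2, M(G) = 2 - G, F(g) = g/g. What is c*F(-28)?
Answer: 169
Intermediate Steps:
F(g) = 1
c = 169 (c = (2 - 3*5)**2 = (2 - 1*15)**2 = (2 - 15)**2 = (-13)**2 = 169)
c*F(-28) = 169*1 = 169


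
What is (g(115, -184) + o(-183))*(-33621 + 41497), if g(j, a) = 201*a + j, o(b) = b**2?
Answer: -26620880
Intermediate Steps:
g(j, a) = j + 201*a
(g(115, -184) + o(-183))*(-33621 + 41497) = ((115 + 201*(-184)) + (-183)**2)*(-33621 + 41497) = ((115 - 36984) + 33489)*7876 = (-36869 + 33489)*7876 = -3380*7876 = -26620880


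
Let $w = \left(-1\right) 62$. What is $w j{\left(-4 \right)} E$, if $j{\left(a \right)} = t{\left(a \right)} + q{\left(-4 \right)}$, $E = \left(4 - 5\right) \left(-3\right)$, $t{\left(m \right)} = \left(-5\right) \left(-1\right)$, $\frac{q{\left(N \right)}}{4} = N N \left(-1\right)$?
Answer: $10974$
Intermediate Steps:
$q{\left(N \right)} = - 4 N^{2}$ ($q{\left(N \right)} = 4 N N \left(-1\right) = 4 N^{2} \left(-1\right) = 4 \left(- N^{2}\right) = - 4 N^{2}$)
$t{\left(m \right)} = 5$
$E = 3$ ($E = \left(-1\right) \left(-3\right) = 3$)
$w = -62$
$j{\left(a \right)} = -59$ ($j{\left(a \right)} = 5 - 4 \left(-4\right)^{2} = 5 - 64 = -59$)
$w j{\left(-4 \right)} E = \left(-62\right) \left(-59\right) 3 = 3658 \cdot 3 = 10974$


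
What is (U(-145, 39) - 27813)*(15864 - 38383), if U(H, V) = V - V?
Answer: 626320947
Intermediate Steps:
U(H, V) = 0
(U(-145, 39) - 27813)*(15864 - 38383) = (0 - 27813)*(15864 - 38383) = -27813*(-22519) = 626320947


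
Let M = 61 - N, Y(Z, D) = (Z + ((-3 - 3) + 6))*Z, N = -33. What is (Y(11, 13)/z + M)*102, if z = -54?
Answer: 84235/9 ≈ 9359.4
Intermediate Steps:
Y(Z, D) = Z² (Y(Z, D) = (Z + (-6 + 6))*Z = (Z + 0)*Z = Z*Z = Z²)
M = 94 (M = 61 - 1*(-33) = 61 + 33 = 94)
(Y(11, 13)/z + M)*102 = (11²/(-54) + 94)*102 = (121*(-1/54) + 94)*102 = (-121/54 + 94)*102 = (4955/54)*102 = 84235/9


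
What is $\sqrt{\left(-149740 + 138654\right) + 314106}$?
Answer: $2 \sqrt{75755} \approx 550.47$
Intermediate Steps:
$\sqrt{\left(-149740 + 138654\right) + 314106} = \sqrt{-11086 + 314106} = \sqrt{303020} = 2 \sqrt{75755}$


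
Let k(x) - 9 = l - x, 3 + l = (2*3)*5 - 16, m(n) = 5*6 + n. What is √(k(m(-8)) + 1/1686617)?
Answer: I*√5689352122761/1686617 ≈ 1.4142*I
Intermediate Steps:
m(n) = 30 + n
l = 11 (l = -3 + ((2*3)*5 - 16) = -3 + (6*5 - 16) = -3 + (30 - 16) = -3 + 14 = 11)
k(x) = 20 - x (k(x) = 9 + (11 - x) = 20 - x)
√(k(m(-8)) + 1/1686617) = √((20 - (30 - 8)) + 1/1686617) = √((20 - 1*22) + 1/1686617) = √((20 - 22) + 1/1686617) = √(-2 + 1/1686617) = √(-3373233/1686617) = I*√5689352122761/1686617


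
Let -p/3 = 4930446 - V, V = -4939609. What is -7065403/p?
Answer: 7065403/29610165 ≈ 0.23861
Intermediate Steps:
p = -29610165 (p = -3*(4930446 - 1*(-4939609)) = -3*(4930446 + 4939609) = -3*9870055 = -29610165)
-7065403/p = -7065403/(-29610165) = -7065403*(-1/29610165) = 7065403/29610165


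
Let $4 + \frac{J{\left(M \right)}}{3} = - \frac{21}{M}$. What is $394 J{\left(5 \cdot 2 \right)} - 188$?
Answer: $- \frac{36991}{5} \approx -7398.2$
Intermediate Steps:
$J{\left(M \right)} = -12 - \frac{63}{M}$ ($J{\left(M \right)} = -12 + 3 \left(- \frac{21}{M}\right) = -12 - \frac{63}{M}$)
$394 J{\left(5 \cdot 2 \right)} - 188 = 394 \left(-12 - \frac{63}{5 \cdot 2}\right) - 188 = 394 \left(-12 - \frac{63}{10}\right) - 188 = 394 \left(- \frac{183}{10}\right) - 188 = - \frac{36051}{5} - 188 = - \frac{36991}{5}$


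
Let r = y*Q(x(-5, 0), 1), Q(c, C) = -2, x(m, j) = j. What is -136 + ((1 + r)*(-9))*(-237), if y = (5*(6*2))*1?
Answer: -253963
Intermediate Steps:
y = 60 (y = (5*12)*1 = 60*1 = 60)
r = -120 (r = 60*(-2) = -120)
-136 + ((1 + r)*(-9))*(-237) = -136 + ((1 - 120)*(-9))*(-237) = -136 - 119*(-9)*(-237) = -136 + 1071*(-237) = -136 - 253827 = -253963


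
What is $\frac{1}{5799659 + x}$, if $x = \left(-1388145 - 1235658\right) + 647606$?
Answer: $\frac{1}{3823462} \approx 2.6154 \cdot 10^{-7}$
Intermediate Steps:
$x = -1976197$ ($x = -2623803 + 647606 = -1976197$)
$\frac{1}{5799659 + x} = \frac{1}{5799659 - 1976197} = \frac{1}{3823462}$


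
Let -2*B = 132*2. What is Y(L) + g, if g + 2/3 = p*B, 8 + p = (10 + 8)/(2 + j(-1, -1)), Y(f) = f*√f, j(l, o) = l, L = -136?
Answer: -3962/3 - 272*I*√34 ≈ -1320.7 - 1586.0*I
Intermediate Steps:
Y(f) = f^(3/2)
p = 10 (p = -8 + (10 + 8)/(2 - 1) = -8 + 18/1 = -8 + 18*1 = -8 + 18 = 10)
B = -132 (B = -66*2 = -½*264 = -132)
g = -3962/3 (g = -⅔ + 10*(-132) = -⅔ - 1320 = -3962/3 ≈ -1320.7)
Y(L) + g = (-136)^(3/2) - 3962/3 = -272*I*√34 - 3962/3 = -3962/3 - 272*I*√34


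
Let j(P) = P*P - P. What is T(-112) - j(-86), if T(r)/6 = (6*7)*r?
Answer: -35706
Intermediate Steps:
T(r) = 252*r (T(r) = 6*((6*7)*r) = 6*(42*r) = 252*r)
j(P) = P² - P
T(-112) - j(-86) = 252*(-112) - (-86)*(-1 - 86) = -28224 - (-86)*(-87) = -28224 - 1*7482 = -28224 - 7482 = -35706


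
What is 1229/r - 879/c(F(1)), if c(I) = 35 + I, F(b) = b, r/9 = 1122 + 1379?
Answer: -2193463/90036 ≈ -24.362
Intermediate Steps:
r = 22509 (r = 9*(1122 + 1379) = 9*2501 = 22509)
1229/r - 879/c(F(1)) = 1229/22509 - 879/(35 + 1) = 1229*(1/22509) - 879/36 = 1229/22509 - 879*1/36 = 1229/22509 - 293/12 = -2193463/90036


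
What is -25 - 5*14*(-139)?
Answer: 9705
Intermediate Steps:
-25 - 5*14*(-139) = -25 - 70*(-139) = -25 + 9730 = 9705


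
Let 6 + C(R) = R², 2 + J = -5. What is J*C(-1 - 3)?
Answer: -70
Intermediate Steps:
J = -7 (J = -2 - 5 = -7)
C(R) = -6 + R²
J*C(-1 - 3) = -7*(-6 + (-1 - 3)²) = -7*(-6 + (-4)²) = -7*(-6 + 16) = -7*10 = -70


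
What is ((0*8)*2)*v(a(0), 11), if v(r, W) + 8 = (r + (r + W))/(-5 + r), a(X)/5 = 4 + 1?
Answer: 0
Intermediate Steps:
a(X) = 25 (a(X) = 5*(4 + 1) = 5*5 = 25)
v(r, W) = -8 + (W + 2*r)/(-5 + r) (v(r, W) = -8 + (r + (r + W))/(-5 + r) = -8 + (r + (W + r))/(-5 + r) = -8 + (W + 2*r)/(-5 + r))
((0*8)*2)*v(a(0), 11) = ((0*8)*2)*((40 + 11 - 6*25)/(-5 + 25)) = (0*2)*((40 + 11 - 150)/20) = 0*((1/20)*(-99)) = 0*(-99/20) = 0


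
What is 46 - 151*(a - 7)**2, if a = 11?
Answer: -2370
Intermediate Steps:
46 - 151*(a - 7)**2 = 46 - 151*(11 - 7)**2 = 46 - 151*4**2 = 46 - 151*16 = 46 - 2416 = -2370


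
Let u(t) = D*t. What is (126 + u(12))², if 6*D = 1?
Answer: 16384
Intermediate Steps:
D = ⅙ (D = (⅙)*1 = ⅙ ≈ 0.16667)
u(t) = t/6
(126 + u(12))² = (126 + (⅙)*12)² = (126 + 2)² = 128² = 16384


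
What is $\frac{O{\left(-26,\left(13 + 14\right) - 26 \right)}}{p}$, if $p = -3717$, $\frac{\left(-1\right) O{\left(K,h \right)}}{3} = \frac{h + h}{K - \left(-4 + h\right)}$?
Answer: $- \frac{2}{28497} \approx -7.0183 \cdot 10^{-5}$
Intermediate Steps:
$O{\left(K,h \right)} = - \frac{6 h}{4 + K - h}$ ($O{\left(K,h \right)} = - 3 \frac{h + h}{K - \left(-4 + h\right)} = - 3 \frac{2 h}{4 + K - h} = - \frac{6 h}{4 + K - h}$)
$\frac{O{\left(-26,\left(13 + 14\right) - 26 \right)}}{p} = \frac{6 \left(\left(13 + 14\right) - 26\right) \frac{1}{-4 + \left(\left(13 + 14\right) - 26\right) - -26}}{-3717} = \frac{6 \left(27 - 26\right)}{-4 + \left(27 - 26\right) + 26} \left(- \frac{1}{3717}\right) = 6 \cdot 1 \frac{1}{-4 + 1 + 26} \left(- \frac{1}{3717}\right) = 6 \cdot 1 \cdot \frac{1}{23} \left(- \frac{1}{3717}\right) = \frac{6}{23} \left(- \frac{1}{3717}\right) = - \frac{2}{28497}$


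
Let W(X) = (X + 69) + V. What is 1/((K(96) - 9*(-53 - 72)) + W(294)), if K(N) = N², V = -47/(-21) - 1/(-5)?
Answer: 105/1124176 ≈ 9.3402e-5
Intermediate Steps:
V = 256/105 (V = -47*(-1/21) - 1*(-⅕) = 47/21 + ⅕ = 256/105 ≈ 2.4381)
W(X) = 7501/105 + X (W(X) = (X + 69) + 256/105 = (69 + X) + 256/105 = 7501/105 + X)
1/((K(96) - 9*(-53 - 72)) + W(294)) = 1/((96² - 9*(-53 - 72)) + (7501/105 + 294)) = 1/((9216 - 9*(-125)) + 38371/105) = 1/((9216 - 1*(-1125)) + 38371/105) = 1/((9216 + 1125) + 38371/105) = 1/(10341 + 38371/105) = 1/(1124176/105) = 105/1124176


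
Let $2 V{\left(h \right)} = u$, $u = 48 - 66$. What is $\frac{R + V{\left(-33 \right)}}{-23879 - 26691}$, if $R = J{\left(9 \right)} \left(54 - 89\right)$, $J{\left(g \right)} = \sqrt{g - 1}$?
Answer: $\frac{9}{50570} + \frac{7 \sqrt{2}}{5057} \approx 0.0021356$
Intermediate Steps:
$J{\left(g \right)} = \sqrt{-1 + g}$
$u = -18$ ($u = 48 - 66 = -18$)
$V{\left(h \right)} = -9$ ($V{\left(h \right)} = \frac{1}{2} \left(-18\right) = -9$)
$R = - 70 \sqrt{2}$ ($R = \sqrt{-1 + 9} \left(54 - 89\right) = \sqrt{8} \left(-35\right) = 2 \sqrt{2} \left(-35\right) = - 70 \sqrt{2} \approx -98.995$)
$\frac{R + V{\left(-33 \right)}}{-23879 - 26691} = \frac{- 70 \sqrt{2} - 9}{-23879 - 26691} = \frac{-9 - 70 \sqrt{2}}{-50570} = \left(-9 - 70 \sqrt{2}\right) \left(- \frac{1}{50570}\right) = \frac{9}{50570} + \frac{7 \sqrt{2}}{5057}$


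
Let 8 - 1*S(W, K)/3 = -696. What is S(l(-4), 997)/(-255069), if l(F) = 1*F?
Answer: -704/85023 ≈ -0.0082801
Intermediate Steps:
l(F) = F
S(W, K) = 2112 (S(W, K) = 24 - 3*(-696) = 24 + 2088 = 2112)
S(l(-4), 997)/(-255069) = 2112/(-255069) = 2112*(-1/255069) = -704/85023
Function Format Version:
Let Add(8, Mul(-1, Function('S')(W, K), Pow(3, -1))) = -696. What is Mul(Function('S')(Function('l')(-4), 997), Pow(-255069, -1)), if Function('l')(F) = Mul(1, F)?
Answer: Rational(-704, 85023) ≈ -0.0082801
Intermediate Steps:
Function('l')(F) = F
Function('S')(W, K) = 2112 (Function('S')(W, K) = Add(24, Mul(-3, -696)) = Add(24, 2088) = 2112)
Mul(Function('S')(Function('l')(-4), 997), Pow(-255069, -1)) = Mul(2112, Pow(-255069, -1)) = Mul(2112, Rational(-1, 255069)) = Rational(-704, 85023)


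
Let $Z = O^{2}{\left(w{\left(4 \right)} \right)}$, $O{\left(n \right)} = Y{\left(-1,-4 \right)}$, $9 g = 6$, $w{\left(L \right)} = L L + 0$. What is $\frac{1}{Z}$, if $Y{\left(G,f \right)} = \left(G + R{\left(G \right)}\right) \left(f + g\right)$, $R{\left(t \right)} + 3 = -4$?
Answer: $\frac{9}{6400} \approx 0.0014063$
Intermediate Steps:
$R{\left(t \right)} = -7$ ($R{\left(t \right)} = -3 - 4 = -7$)
$w{\left(L \right)} = L^{2}$ ($w{\left(L \right)} = L^{2} + 0 = L^{2}$)
$g = \frac{2}{3}$ ($g = \frac{1}{9} \cdot 6 = \frac{2}{3} \approx 0.66667$)
$Y{\left(G,f \right)} = \left(-7 + G\right) \left(\frac{2}{3} + f\right)$ ($Y{\left(G,f \right)} = \left(G - 7\right) \left(f + \frac{2}{3}\right) = \left(-7 + G\right) \left(\frac{2}{3} + f\right)$)
$O{\left(n \right)} = \frac{80}{3}$ ($O{\left(n \right)} = - \frac{14}{3} - -28 + \frac{2}{3} \left(-1\right) - -4 = - \frac{14}{3} + 28 - \frac{2}{3} + 4 = \frac{80}{3}$)
$Z = \frac{6400}{9}$ ($Z = \left(\frac{80}{3}\right)^{2} = \frac{6400}{9} \approx 711.11$)
$\frac{1}{Z} = \frac{1}{\frac{6400}{9}} = \frac{9}{6400}$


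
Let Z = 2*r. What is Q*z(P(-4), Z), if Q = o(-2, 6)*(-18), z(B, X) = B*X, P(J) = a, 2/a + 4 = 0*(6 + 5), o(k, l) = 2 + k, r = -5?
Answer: 0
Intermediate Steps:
Z = -10 (Z = 2*(-5) = -10)
a = -1/2 (a = 2/(-4 + 0*(6 + 5)) = 2/(-4 + 0*11) = 2/(-4 + 0) = 2/(-4) = 2*(-1/4) = -1/2 ≈ -0.50000)
P(J) = -1/2
Q = 0 (Q = (2 - 2)*(-18) = 0*(-18) = 0)
Q*z(P(-4), Z) = 0*(-1/2*(-10)) = 0*5 = 0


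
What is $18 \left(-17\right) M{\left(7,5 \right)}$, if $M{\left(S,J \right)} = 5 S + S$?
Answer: $-12852$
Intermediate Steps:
$M{\left(S,J \right)} = 6 S$
$18 \left(-17\right) M{\left(7,5 \right)} = 18 \left(-17\right) 6 \cdot 7 = \left(-306\right) 42 = -12852$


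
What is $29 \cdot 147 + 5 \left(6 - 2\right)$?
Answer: $4283$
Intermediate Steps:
$29 \cdot 147 + 5 \left(6 - 2\right) = 4263 + 5 \cdot 4 = 4263 + 20 = 4283$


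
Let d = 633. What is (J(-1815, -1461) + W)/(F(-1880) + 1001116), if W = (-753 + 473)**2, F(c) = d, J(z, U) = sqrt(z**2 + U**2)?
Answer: 11200/143107 + 3*sqrt(603194)/1001749 ≈ 0.080589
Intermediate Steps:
J(z, U) = sqrt(U**2 + z**2)
F(c) = 633
W = 78400 (W = (-280)**2 = 78400)
(J(-1815, -1461) + W)/(F(-1880) + 1001116) = (sqrt((-1461)**2 + (-1815)**2) + 78400)/(633 + 1001116) = (sqrt(2134521 + 3294225) + 78400)/1001749 = (sqrt(5428746) + 78400)*(1/1001749) = (3*sqrt(603194) + 78400)*(1/1001749) = (78400 + 3*sqrt(603194))*(1/1001749) = 11200/143107 + 3*sqrt(603194)/1001749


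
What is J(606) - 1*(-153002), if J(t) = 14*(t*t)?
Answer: 5294306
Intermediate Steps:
J(t) = 14*t²
J(606) - 1*(-153002) = 14*606² - 1*(-153002) = 14*367236 + 153002 = 5141304 + 153002 = 5294306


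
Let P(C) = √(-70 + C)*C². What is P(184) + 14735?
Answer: 14735 + 33856*√114 ≈ 3.7622e+5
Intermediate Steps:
P(C) = C²*√(-70 + C)
P(184) + 14735 = 184²*√(-70 + 184) + 14735 = 33856*√114 + 14735 = 14735 + 33856*√114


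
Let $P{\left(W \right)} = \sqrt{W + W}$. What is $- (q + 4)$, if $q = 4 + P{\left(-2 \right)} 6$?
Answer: $-8 - 12 i \approx -8.0 - 12.0 i$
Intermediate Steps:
$P{\left(W \right)} = \sqrt{2} \sqrt{W}$ ($P{\left(W \right)} = \sqrt{2 W} = \sqrt{2} \sqrt{W}$)
$q = 4 + 12 i$ ($q = 4 + \sqrt{2} \sqrt{-2} \cdot 6 = 4 + \sqrt{2} i \sqrt{2} \cdot 6 = 4 + 2 i 6 = 4 + 12 i \approx 4.0 + 12.0 i$)
$- (q + 4) = - (\left(4 + 12 i\right) + 4) = - (8 + 12 i) = -8 - 12 i$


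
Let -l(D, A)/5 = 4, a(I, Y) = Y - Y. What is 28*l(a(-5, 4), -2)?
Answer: -560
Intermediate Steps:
a(I, Y) = 0
l(D, A) = -20 (l(D, A) = -5*4 = -20)
28*l(a(-5, 4), -2) = 28*(-20) = -560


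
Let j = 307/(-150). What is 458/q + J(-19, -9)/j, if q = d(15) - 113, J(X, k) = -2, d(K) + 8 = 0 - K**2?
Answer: -18403/53111 ≈ -0.34650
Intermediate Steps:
d(K) = -8 - K**2 (d(K) = -8 + (0 - K**2) = -8 - K**2)
j = -307/150 (j = 307*(-1/150) = -307/150 ≈ -2.0467)
q = -346 (q = (-8 - 1*15**2) - 113 = (-8 - 1*225) - 113 = (-8 - 225) - 113 = -233 - 113 = -346)
458/q + J(-19, -9)/j = 458/(-346) - 2/(-307/150) = 458*(-1/346) - 2*(-150/307) = -229/173 + 300/307 = -18403/53111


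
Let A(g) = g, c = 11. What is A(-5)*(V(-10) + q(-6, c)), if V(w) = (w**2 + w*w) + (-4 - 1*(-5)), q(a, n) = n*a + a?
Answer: -645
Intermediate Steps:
q(a, n) = a + a*n (q(a, n) = a*n + a = a + a*n)
V(w) = 1 + 2*w**2 (V(w) = (w**2 + w**2) + (-4 + 5) = 2*w**2 + 1 = 1 + 2*w**2)
A(-5)*(V(-10) + q(-6, c)) = -5*((1 + 2*(-10)**2) - 6*(1 + 11)) = -5*((1 + 2*100) - 6*12) = -5*((1 + 200) - 72) = -5*(201 - 72) = -5*129 = -645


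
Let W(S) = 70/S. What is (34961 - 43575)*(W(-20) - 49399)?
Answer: 425553135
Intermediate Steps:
(34961 - 43575)*(W(-20) - 49399) = (34961 - 43575)*(70/(-20) - 49399) = -8614*(70*(-1/20) - 49399) = -8614*(-7/2 - 49399) = -8614*(-98805/2) = 425553135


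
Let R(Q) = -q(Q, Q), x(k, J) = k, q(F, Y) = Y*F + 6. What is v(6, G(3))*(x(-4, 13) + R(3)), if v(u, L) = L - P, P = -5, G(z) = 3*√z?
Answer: -95 - 57*√3 ≈ -193.73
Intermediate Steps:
q(F, Y) = 6 + F*Y (q(F, Y) = F*Y + 6 = 6 + F*Y)
v(u, L) = 5 + L (v(u, L) = L - 1*(-5) = L + 5 = 5 + L)
R(Q) = -6 - Q² (R(Q) = -(6 + Q*Q) = -(6 + Q²) = -6 - Q²)
v(6, G(3))*(x(-4, 13) + R(3)) = (5 + 3*√3)*(-4 + (-6 - 1*3²)) = (5 + 3*√3)*(-4 + (-6 - 1*9)) = (5 + 3*√3)*(-4 + (-6 - 9)) = (5 + 3*√3)*(-4 - 15) = (5 + 3*√3)*(-19) = -95 - 57*√3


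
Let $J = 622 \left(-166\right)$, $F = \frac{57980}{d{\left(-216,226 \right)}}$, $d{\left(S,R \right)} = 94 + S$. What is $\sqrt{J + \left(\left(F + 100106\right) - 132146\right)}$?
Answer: $\frac{i \sqrt{505189922}}{61} \approx 368.47 i$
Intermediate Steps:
$F = - \frac{28990}{61}$ ($F = \frac{57980}{94 - 216} = \frac{57980}{-122} = 57980 \left(- \frac{1}{122}\right) = - \frac{28990}{61} \approx -475.25$)
$J = -103252$
$\sqrt{J + \left(\left(F + 100106\right) - 132146\right)} = \sqrt{-103252 + \left(\left(- \frac{28990}{61} + 100106\right) - 132146\right)} = \sqrt{-103252 + \left(\frac{6077476}{61} - 132146\right)} = \sqrt{-103252 - \frac{1983430}{61}} = \sqrt{- \frac{8281802}{61}} = \frac{i \sqrt{505189922}}{61}$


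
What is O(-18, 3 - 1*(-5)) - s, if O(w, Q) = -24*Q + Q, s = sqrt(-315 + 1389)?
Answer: -184 - sqrt(1074) ≈ -216.77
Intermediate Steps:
s = sqrt(1074) ≈ 32.772
O(w, Q) = -23*Q
O(-18, 3 - 1*(-5)) - s = -23*(3 - 1*(-5)) - sqrt(1074) = -23*(3 + 5) - sqrt(1074) = -23*8 - sqrt(1074) = -184 - sqrt(1074)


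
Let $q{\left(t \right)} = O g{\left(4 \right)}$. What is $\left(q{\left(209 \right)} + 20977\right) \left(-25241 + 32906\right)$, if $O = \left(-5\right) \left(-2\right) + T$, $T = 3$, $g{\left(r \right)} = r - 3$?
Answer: $160888350$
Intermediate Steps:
$g{\left(r \right)} = -3 + r$
$O = 13$ ($O = \left(-5\right) \left(-2\right) + 3 = 10 + 3 = 13$)
$q{\left(t \right)} = 13$ ($q{\left(t \right)} = 13 \left(-3 + 4\right) = 13 \cdot 1 = 13$)
$\left(q{\left(209 \right)} + 20977\right) \left(-25241 + 32906\right) = \left(13 + 20977\right) \left(-25241 + 32906\right) = 20990 \cdot 7665 = 160888350$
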